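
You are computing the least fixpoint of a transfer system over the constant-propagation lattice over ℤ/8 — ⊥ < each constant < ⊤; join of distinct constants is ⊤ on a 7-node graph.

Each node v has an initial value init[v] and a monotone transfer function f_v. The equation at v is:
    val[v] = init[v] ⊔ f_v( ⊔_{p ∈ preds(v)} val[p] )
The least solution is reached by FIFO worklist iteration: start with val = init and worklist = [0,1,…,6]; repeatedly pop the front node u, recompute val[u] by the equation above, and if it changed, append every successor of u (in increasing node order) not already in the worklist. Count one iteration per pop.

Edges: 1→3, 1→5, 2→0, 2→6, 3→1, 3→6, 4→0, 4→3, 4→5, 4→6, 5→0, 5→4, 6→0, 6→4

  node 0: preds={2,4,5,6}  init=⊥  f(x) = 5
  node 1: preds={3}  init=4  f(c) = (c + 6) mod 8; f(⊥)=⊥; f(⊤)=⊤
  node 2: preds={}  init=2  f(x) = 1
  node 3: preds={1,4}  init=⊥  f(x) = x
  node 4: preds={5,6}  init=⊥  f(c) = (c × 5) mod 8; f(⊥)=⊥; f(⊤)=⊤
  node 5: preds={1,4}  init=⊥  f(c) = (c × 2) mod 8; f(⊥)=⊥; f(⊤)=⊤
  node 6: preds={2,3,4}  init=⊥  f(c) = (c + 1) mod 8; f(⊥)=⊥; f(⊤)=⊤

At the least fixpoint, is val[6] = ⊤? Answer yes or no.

yes

Trace (16 dequeues):
  [1] u=0 | in 2 | out 5 | prev ⊥ | push {}
  [2] u=1 | in ⊥ | out 4 | ==
  [3] u=2 | in ⊥ | out ⊤ | prev 2 | push {0}
  [4] u=3 | in 4 | out 4 | prev ⊥ | push {1}
  [5] u=4 | in ⊥ | out ⊥ | ==
  [6] u=5 | in 4 | out 0 | prev ⊥ | push {4}
  [7] u=6 | in ⊤ | out ⊤ | prev ⊥ | push {}
  [8] u=0 | in ⊤ | out 5 | ==
  [9] u=1 | in 4 | out ⊤ | prev 4 | push {3,5}
  [10] u=4 | in ⊤ | out ⊤ | prev ⊥ | push {0,6}
  [11] u=3 | in ⊤ | out ⊤ | prev 4 | push {1}
  [12] u=5 | in ⊤ | out ⊤ | prev 0 | push {4}
  [13] u=0 | in ⊤ | out 5 | ==
  [14] u=6 | in ⊤ | out ⊤ | ==
  [15] u=1 | in ⊤ | out ⊤ | ==
  [16] u=4 | in ⊤ | out ⊤ | ==

Converged values:
  [0] 5
  [1] ⊤
  [2] ⊤
  [3] ⊤
  [4] ⊤
  [5] ⊤
  [6] ⊤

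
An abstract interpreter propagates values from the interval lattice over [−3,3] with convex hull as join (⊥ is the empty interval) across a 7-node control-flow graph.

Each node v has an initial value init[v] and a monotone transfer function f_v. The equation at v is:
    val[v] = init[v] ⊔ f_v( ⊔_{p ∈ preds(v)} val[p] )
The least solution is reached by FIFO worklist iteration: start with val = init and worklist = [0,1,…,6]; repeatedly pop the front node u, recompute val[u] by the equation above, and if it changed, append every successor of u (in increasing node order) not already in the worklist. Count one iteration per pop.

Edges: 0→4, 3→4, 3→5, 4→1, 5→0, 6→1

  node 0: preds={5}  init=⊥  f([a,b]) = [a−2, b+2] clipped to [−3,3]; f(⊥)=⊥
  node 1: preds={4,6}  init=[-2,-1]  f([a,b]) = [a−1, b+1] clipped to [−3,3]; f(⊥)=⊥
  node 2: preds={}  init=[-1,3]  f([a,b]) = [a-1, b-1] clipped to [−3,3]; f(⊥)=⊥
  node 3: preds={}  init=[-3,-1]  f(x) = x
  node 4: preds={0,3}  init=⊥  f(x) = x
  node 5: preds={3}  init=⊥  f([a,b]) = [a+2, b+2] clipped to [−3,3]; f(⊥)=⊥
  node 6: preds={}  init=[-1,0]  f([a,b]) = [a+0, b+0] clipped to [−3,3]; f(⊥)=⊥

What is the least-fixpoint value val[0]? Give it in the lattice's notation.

[-3,3]

Iteration log — 11 steps:
  step 1. node 0  ⊔preds=⊥  new=⊥  stable
  step 2. node 1  ⊔preds=[-1,0]  new=[-2,1]  old=[-2,-1]  +wl: 
  step 3. node 2  ⊔preds=⊥  new=[-1,3]  stable
  step 4. node 3  ⊔preds=⊥  new=[-3,-1]  stable
  step 5. node 4  ⊔preds=[-3,-1]  new=[-3,-1]  old=⊥  +wl: 1
  step 6. node 5  ⊔preds=[-3,-1]  new=[-1,1]  old=⊥  +wl: 0
  step 7. node 6  ⊔preds=⊥  new=[-1,0]  stable
  step 8. node 1  ⊔preds=[-3,0]  new=[-3,1]  old=[-2,1]  +wl: 
  step 9. node 0  ⊔preds=[-1,1]  new=[-3,3]  old=⊥  +wl: 4
  step 10. node 4  ⊔preds=[-3,3]  new=[-3,3]  old=[-3,-1]  +wl: 1
  step 11. node 1  ⊔preds=[-3,3]  new=[-3,3]  old=[-3,1]  +wl: 

Least fixpoint reached:
  node 0: [-3,3]
  node 1: [-3,3]
  node 2: [-1,3]
  node 3: [-3,-1]
  node 4: [-3,3]
  node 5: [-1,1]
  node 6: [-1,0]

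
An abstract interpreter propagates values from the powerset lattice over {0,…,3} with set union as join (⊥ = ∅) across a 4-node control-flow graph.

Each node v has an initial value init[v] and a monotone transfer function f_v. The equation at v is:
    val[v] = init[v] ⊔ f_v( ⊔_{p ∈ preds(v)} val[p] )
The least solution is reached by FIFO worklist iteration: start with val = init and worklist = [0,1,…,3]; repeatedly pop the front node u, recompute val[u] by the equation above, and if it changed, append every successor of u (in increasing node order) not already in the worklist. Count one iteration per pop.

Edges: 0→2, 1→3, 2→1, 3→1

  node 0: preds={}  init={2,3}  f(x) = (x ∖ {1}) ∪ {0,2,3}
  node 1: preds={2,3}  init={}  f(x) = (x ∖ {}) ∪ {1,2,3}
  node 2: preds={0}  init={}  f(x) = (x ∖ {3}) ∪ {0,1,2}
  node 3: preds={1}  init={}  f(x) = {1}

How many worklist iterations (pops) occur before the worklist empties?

Iteration log — 6 steps:
  step 1. node 0  ⊔preds={}  new={0,2,3}  old={2,3}  +wl: 
  step 2. node 1  ⊔preds={}  new={1,2,3}  old={}  +wl: 
  step 3. node 2  ⊔preds={0,2,3}  new={0,1,2}  old={}  +wl: 1
  step 4. node 3  ⊔preds={1,2,3}  new={1}  old={}  +wl: 
  step 5. node 1  ⊔preds={0,1,2}  new={0,1,2,3}  old={1,2,3}  +wl: 3
  step 6. node 3  ⊔preds={0,1,2,3}  new={1}  stable

Least fixpoint reached:
  node 0: {0,2,3}
  node 1: {0,1,2,3}
  node 2: {0,1,2}
  node 3: {1}

6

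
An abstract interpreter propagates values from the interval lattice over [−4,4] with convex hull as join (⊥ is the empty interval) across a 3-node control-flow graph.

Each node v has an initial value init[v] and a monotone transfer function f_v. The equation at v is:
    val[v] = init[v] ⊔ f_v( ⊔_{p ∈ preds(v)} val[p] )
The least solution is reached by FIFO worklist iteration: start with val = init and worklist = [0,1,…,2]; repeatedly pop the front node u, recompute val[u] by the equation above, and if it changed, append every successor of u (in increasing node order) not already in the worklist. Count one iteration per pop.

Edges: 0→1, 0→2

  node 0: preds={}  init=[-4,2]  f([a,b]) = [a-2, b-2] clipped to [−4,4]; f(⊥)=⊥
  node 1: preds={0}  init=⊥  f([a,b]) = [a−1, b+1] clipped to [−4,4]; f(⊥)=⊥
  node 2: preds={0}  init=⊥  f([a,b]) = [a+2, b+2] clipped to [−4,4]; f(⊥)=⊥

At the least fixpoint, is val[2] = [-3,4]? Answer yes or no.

no

Worklist (3 pops):
  #1 pop 0: in=⊥ → [-4,2] (no change)
  #2 pop 1: in=[-4,2] → [-4,3] (was ⊥); enqueue []
  #3 pop 2: in=[-4,2] → [-2,4] (was ⊥); enqueue []

Fixpoint:
  val[0] = [-4,2]
  val[1] = [-4,3]
  val[2] = [-2,4]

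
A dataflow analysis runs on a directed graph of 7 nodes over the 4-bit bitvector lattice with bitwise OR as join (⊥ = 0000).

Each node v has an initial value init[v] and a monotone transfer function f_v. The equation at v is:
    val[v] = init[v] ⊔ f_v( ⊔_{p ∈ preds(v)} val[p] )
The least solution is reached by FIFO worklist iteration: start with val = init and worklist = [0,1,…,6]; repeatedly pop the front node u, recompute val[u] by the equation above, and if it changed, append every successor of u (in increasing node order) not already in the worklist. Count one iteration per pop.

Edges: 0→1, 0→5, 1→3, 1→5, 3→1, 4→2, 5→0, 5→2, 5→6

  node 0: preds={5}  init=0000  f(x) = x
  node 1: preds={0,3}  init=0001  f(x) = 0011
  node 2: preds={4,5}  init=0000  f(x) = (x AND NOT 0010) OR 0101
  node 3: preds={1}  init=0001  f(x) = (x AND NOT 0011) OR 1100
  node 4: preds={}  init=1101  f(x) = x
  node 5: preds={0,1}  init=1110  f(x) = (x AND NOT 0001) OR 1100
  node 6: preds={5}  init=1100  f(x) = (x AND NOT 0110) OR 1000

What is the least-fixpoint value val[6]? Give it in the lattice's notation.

1100

Iteration log — 8 steps:
  step 1. node 0  ⊔preds=1110  new=1110  old=0000  +wl: 
  step 2. node 1  ⊔preds=1111  new=0011  old=0001  +wl: 
  step 3. node 2  ⊔preds=1111  new=1101  old=0000  +wl: 
  step 4. node 3  ⊔preds=0011  new=1101  old=0001  +wl: 1
  step 5. node 4  ⊔preds=0000  new=1101  stable
  step 6. node 5  ⊔preds=1111  new=1110  stable
  step 7. node 6  ⊔preds=1110  new=1100  stable
  step 8. node 1  ⊔preds=1111  new=0011  stable

Least fixpoint reached:
  node 0: 1110
  node 1: 0011
  node 2: 1101
  node 3: 1101
  node 4: 1101
  node 5: 1110
  node 6: 1100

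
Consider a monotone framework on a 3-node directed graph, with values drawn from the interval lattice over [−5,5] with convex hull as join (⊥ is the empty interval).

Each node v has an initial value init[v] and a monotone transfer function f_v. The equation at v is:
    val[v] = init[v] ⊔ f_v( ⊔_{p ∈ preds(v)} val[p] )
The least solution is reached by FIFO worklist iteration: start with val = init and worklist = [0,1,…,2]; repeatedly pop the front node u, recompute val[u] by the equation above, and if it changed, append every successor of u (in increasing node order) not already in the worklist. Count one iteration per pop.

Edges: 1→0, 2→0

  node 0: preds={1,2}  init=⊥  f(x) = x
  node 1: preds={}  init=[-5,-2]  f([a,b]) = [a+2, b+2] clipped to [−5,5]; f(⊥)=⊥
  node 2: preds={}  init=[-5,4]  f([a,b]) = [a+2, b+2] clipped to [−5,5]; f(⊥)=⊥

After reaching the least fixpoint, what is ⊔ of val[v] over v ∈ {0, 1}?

Iteration log — 3 steps:
  step 1. node 0  ⊔preds=[-5,4]  new=[-5,4]  old=⊥  +wl: 
  step 2. node 1  ⊔preds=⊥  new=[-5,-2]  stable
  step 3. node 2  ⊔preds=⊥  new=[-5,4]  stable

Least fixpoint reached:
  node 0: [-5,4]
  node 1: [-5,-2]
  node 2: [-5,4]

[-5,4]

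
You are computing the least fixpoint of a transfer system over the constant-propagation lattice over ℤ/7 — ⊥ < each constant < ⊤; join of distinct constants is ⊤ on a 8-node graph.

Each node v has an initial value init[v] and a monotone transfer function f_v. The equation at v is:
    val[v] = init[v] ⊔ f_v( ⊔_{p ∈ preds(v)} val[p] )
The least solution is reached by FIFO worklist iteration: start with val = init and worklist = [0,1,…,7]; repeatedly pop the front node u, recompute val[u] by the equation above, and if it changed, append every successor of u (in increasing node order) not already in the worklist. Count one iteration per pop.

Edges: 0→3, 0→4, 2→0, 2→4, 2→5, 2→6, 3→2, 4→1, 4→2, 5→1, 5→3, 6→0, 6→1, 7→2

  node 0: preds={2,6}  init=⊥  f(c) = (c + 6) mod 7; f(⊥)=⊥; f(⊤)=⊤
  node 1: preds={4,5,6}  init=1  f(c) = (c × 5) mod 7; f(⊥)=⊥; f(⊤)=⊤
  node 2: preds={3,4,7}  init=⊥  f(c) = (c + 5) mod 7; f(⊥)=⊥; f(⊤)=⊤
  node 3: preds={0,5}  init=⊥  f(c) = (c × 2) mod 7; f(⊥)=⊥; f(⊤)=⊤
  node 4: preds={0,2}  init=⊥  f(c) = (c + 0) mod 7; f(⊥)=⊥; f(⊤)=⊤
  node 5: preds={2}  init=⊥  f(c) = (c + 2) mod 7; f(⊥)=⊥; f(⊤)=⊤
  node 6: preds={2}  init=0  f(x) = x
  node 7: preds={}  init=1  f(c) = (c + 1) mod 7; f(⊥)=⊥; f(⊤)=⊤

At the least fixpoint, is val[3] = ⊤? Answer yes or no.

yes

Iteration log — 19 steps:
  step 1. node 0  ⊔preds=0  new=6  old=⊥  +wl: 
  step 2. node 1  ⊔preds=0  new=⊤  old=1  +wl: 
  step 3. node 2  ⊔preds=1  new=6  old=⊥  +wl: 0
  step 4. node 3  ⊔preds=6  new=5  old=⊥  +wl: 2
  step 5. node 4  ⊔preds=6  new=6  old=⊥  +wl: 1
  step 6. node 5  ⊔preds=6  new=1  old=⊥  +wl: 3
  step 7. node 6  ⊔preds=6  new=⊤  old=0  +wl: 
  step 8. node 7  ⊔preds=⊥  new=1  stable
  step 9. node 0  ⊔preds=⊤  new=⊤  old=6  +wl: 4
  step 10. node 2  ⊔preds=⊤  new=⊤  old=6  +wl: 0,5,6
  step 11. node 1  ⊔preds=⊤  new=⊤  stable
  step 12. node 3  ⊔preds=⊤  new=⊤  old=5  +wl: 2
  step 13. node 4  ⊔preds=⊤  new=⊤  old=6  +wl: 1
  step 14. node 0  ⊔preds=⊤  new=⊤  stable
  step 15. node 5  ⊔preds=⊤  new=⊤  old=1  +wl: 3
  step 16. node 6  ⊔preds=⊤  new=⊤  stable
  step 17. node 2  ⊔preds=⊤  new=⊤  stable
  step 18. node 1  ⊔preds=⊤  new=⊤  stable
  step 19. node 3  ⊔preds=⊤  new=⊤  stable

Least fixpoint reached:
  node 0: ⊤
  node 1: ⊤
  node 2: ⊤
  node 3: ⊤
  node 4: ⊤
  node 5: ⊤
  node 6: ⊤
  node 7: 1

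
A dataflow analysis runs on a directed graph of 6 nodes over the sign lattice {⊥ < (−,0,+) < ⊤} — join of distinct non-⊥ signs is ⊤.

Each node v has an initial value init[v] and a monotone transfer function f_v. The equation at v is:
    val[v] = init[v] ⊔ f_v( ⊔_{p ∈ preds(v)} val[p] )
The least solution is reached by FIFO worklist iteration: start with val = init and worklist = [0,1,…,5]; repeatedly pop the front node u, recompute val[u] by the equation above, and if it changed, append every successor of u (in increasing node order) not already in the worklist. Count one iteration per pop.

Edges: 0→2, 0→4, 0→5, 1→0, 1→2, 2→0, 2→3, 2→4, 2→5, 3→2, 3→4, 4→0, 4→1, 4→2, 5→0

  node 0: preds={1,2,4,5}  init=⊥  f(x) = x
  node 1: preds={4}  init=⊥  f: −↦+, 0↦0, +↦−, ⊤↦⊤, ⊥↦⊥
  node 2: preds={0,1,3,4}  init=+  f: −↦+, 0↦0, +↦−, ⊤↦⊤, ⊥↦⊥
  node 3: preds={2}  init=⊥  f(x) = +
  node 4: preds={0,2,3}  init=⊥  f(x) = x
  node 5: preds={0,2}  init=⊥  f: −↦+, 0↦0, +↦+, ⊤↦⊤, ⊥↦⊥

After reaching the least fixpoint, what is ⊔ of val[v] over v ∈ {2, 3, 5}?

⊤

Trace (13 dequeues):
  [1] u=0 | in + | out + | prev ⊥ | push {}
  [2] u=1 | in ⊥ | out ⊥ | ==
  [3] u=2 | in + | out ⊤ | prev + | push {0}
  [4] u=3 | in ⊤ | out + | prev ⊥ | push {2}
  [5] u=4 | in ⊤ | out ⊤ | prev ⊥ | push {1}
  [6] u=5 | in ⊤ | out ⊤ | prev ⊥ | push {}
  [7] u=0 | in ⊤ | out ⊤ | prev + | push {4,5}
  [8] u=2 | in ⊤ | out ⊤ | ==
  [9] u=1 | in ⊤ | out ⊤ | prev ⊥ | push {0,2}
  [10] u=4 | in ⊤ | out ⊤ | ==
  [11] u=5 | in ⊤ | out ⊤ | ==
  [12] u=0 | in ⊤ | out ⊤ | ==
  [13] u=2 | in ⊤ | out ⊤ | ==

Converged values:
  [0] ⊤
  [1] ⊤
  [2] ⊤
  [3] +
  [4] ⊤
  [5] ⊤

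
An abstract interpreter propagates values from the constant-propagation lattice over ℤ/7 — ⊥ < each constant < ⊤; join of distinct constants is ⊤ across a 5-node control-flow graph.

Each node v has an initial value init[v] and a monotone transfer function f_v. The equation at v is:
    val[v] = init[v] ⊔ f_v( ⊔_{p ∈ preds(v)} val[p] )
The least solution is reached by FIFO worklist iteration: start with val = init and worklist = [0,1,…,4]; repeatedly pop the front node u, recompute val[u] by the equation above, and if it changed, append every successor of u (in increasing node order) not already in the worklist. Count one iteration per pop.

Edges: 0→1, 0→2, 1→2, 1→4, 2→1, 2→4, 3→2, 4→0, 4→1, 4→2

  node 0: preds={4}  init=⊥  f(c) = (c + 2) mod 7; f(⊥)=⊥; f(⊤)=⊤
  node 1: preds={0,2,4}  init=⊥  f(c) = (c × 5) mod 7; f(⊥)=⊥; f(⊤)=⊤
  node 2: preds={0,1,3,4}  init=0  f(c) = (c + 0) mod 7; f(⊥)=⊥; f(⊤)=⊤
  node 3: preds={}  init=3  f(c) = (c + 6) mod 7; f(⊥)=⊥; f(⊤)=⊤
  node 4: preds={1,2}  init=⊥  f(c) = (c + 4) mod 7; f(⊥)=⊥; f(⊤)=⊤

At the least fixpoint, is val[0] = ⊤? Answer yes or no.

Trace (10 dequeues):
  [1] u=0 | in ⊥ | out ⊥ | ==
  [2] u=1 | in 0 | out 0 | prev ⊥ | push {}
  [3] u=2 | in ⊤ | out ⊤ | prev 0 | push {1}
  [4] u=3 | in ⊥ | out 3 | ==
  [5] u=4 | in ⊤ | out ⊤ | prev ⊥ | push {0,2}
  [6] u=1 | in ⊤ | out ⊤ | prev 0 | push {4}
  [7] u=0 | in ⊤ | out ⊤ | prev ⊥ | push {1}
  [8] u=2 | in ⊤ | out ⊤ | ==
  [9] u=4 | in ⊤ | out ⊤ | ==
  [10] u=1 | in ⊤ | out ⊤ | ==

Converged values:
  [0] ⊤
  [1] ⊤
  [2] ⊤
  [3] 3
  [4] ⊤

yes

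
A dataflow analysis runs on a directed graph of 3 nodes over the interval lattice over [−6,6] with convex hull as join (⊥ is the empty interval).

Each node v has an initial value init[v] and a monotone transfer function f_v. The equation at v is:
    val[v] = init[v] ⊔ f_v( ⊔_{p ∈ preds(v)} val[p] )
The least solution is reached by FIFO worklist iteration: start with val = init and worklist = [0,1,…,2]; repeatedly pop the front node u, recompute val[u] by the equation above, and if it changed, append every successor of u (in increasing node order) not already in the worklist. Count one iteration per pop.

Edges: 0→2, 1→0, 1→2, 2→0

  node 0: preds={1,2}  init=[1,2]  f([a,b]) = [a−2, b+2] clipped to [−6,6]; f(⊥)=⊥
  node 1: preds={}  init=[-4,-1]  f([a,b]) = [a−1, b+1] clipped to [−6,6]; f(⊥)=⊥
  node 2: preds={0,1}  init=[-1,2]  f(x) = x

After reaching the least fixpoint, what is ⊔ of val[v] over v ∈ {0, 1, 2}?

Iteration log — 6 steps:
  step 1. node 0  ⊔preds=[-4,2]  new=[-6,4]  old=[1,2]  +wl: 
  step 2. node 1  ⊔preds=⊥  new=[-4,-1]  stable
  step 3. node 2  ⊔preds=[-6,4]  new=[-6,4]  old=[-1,2]  +wl: 0
  step 4. node 0  ⊔preds=[-6,4]  new=[-6,6]  old=[-6,4]  +wl: 2
  step 5. node 2  ⊔preds=[-6,6]  new=[-6,6]  old=[-6,4]  +wl: 0
  step 6. node 0  ⊔preds=[-6,6]  new=[-6,6]  stable

Least fixpoint reached:
  node 0: [-6,6]
  node 1: [-4,-1]
  node 2: [-6,6]

[-6,6]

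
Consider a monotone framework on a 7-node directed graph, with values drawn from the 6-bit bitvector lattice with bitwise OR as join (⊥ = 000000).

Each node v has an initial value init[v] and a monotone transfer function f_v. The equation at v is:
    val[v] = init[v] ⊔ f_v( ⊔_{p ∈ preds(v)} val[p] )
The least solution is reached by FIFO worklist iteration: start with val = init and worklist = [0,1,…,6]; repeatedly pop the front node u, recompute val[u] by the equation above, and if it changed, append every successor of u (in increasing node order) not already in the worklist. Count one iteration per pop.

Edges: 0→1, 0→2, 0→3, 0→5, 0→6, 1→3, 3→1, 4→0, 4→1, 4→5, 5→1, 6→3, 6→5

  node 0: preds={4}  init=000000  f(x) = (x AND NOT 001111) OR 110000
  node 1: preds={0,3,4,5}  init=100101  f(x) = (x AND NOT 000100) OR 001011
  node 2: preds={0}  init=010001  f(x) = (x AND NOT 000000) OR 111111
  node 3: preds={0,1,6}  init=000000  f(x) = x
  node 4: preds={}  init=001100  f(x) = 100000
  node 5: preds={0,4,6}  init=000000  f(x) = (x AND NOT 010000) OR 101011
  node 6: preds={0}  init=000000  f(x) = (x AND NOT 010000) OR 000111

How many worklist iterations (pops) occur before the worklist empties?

Worklist (11 pops):
  #1 pop 0: in=001100 → 110000 (was 000000); enqueue []
  #2 pop 1: in=111100 → 111111 (was 100101); enqueue []
  #3 pop 2: in=110000 → 111111 (was 010001); enqueue []
  #4 pop 3: in=111111 → 111111 (was 000000); enqueue [1]
  #5 pop 4: in=000000 → 101100 (was 001100); enqueue [0]
  #6 pop 5: in=111100 → 101111 (was 000000); enqueue []
  #7 pop 6: in=110000 → 100111 (was 000000); enqueue [3,5]
  #8 pop 1: in=111111 → 111111 (no change)
  #9 pop 0: in=101100 → 110000 (no change)
  #10 pop 3: in=111111 → 111111 (no change)
  #11 pop 5: in=111111 → 101111 (no change)

Fixpoint:
  val[0] = 110000
  val[1] = 111111
  val[2] = 111111
  val[3] = 111111
  val[4] = 101100
  val[5] = 101111
  val[6] = 100111

11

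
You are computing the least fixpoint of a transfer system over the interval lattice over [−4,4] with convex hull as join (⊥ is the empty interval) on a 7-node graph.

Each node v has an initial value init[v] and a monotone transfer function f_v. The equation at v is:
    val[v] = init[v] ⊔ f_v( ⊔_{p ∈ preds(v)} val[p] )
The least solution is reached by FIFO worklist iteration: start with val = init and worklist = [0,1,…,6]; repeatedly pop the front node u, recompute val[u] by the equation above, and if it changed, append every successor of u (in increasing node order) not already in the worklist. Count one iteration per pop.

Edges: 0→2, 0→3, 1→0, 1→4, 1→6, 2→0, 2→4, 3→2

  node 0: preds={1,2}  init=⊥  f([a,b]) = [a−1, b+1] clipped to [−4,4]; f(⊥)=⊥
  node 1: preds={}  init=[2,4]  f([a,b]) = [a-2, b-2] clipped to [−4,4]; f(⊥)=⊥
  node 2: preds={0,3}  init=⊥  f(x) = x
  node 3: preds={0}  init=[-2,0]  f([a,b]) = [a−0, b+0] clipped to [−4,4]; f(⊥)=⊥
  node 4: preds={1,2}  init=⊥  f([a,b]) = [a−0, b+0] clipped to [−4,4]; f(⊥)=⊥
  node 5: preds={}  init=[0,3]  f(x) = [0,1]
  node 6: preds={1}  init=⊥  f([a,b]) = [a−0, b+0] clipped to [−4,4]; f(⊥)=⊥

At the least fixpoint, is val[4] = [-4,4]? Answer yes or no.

Iteration log — 17 steps:
  step 1. node 0  ⊔preds=[2,4]  new=[1,4]  old=⊥  +wl: 
  step 2. node 1  ⊔preds=⊥  new=[2,4]  stable
  step 3. node 2  ⊔preds=[-2,4]  new=[-2,4]  old=⊥  +wl: 0
  step 4. node 3  ⊔preds=[1,4]  new=[-2,4]  old=[-2,0]  +wl: 2
  step 5. node 4  ⊔preds=[-2,4]  new=[-2,4]  old=⊥  +wl: 
  step 6. node 5  ⊔preds=⊥  new=[0,3]  stable
  step 7. node 6  ⊔preds=[2,4]  new=[2,4]  old=⊥  +wl: 
  step 8. node 0  ⊔preds=[-2,4]  new=[-3,4]  old=[1,4]  +wl: 3
  step 9. node 2  ⊔preds=[-3,4]  new=[-3,4]  old=[-2,4]  +wl: 0,4
  step 10. node 3  ⊔preds=[-3,4]  new=[-3,4]  old=[-2,4]  +wl: 2
  step 11. node 0  ⊔preds=[-3,4]  new=[-4,4]  old=[-3,4]  +wl: 3
  step 12. node 4  ⊔preds=[-3,4]  new=[-3,4]  old=[-2,4]  +wl: 
  step 13. node 2  ⊔preds=[-4,4]  new=[-4,4]  old=[-3,4]  +wl: 0,4
  step 14. node 3  ⊔preds=[-4,4]  new=[-4,4]  old=[-3,4]  +wl: 2
  step 15. node 0  ⊔preds=[-4,4]  new=[-4,4]  stable
  step 16. node 4  ⊔preds=[-4,4]  new=[-4,4]  old=[-3,4]  +wl: 
  step 17. node 2  ⊔preds=[-4,4]  new=[-4,4]  stable

Least fixpoint reached:
  node 0: [-4,4]
  node 1: [2,4]
  node 2: [-4,4]
  node 3: [-4,4]
  node 4: [-4,4]
  node 5: [0,3]
  node 6: [2,4]

yes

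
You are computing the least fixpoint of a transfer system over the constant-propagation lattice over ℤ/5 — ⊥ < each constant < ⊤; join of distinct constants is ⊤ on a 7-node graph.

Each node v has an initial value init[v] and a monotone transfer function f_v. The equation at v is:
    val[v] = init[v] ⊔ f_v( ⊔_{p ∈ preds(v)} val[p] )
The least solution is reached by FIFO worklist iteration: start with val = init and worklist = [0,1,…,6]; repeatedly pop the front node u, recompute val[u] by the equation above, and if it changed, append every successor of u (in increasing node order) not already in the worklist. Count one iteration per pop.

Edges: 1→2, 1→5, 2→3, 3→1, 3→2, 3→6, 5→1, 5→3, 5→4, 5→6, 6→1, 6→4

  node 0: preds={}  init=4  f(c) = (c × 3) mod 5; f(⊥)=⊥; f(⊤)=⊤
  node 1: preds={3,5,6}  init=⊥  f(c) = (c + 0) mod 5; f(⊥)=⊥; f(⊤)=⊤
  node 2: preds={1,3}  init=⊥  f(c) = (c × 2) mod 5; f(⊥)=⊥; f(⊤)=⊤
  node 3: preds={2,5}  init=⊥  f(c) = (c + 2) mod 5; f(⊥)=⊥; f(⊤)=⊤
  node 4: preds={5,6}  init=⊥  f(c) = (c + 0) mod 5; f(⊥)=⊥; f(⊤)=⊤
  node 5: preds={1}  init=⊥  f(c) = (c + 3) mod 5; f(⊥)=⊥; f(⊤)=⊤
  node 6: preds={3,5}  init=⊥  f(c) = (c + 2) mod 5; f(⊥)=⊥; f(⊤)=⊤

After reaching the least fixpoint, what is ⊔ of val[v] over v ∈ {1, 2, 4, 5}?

Trace (7 dequeues):
  [1] u=0 | in ⊥ | out 4 | ==
  [2] u=1 | in ⊥ | out ⊥ | ==
  [3] u=2 | in ⊥ | out ⊥ | ==
  [4] u=3 | in ⊥ | out ⊥ | ==
  [5] u=4 | in ⊥ | out ⊥ | ==
  [6] u=5 | in ⊥ | out ⊥ | ==
  [7] u=6 | in ⊥ | out ⊥ | ==

Converged values:
  [0] 4
  [1] ⊥
  [2] ⊥
  [3] ⊥
  [4] ⊥
  [5] ⊥
  [6] ⊥

⊥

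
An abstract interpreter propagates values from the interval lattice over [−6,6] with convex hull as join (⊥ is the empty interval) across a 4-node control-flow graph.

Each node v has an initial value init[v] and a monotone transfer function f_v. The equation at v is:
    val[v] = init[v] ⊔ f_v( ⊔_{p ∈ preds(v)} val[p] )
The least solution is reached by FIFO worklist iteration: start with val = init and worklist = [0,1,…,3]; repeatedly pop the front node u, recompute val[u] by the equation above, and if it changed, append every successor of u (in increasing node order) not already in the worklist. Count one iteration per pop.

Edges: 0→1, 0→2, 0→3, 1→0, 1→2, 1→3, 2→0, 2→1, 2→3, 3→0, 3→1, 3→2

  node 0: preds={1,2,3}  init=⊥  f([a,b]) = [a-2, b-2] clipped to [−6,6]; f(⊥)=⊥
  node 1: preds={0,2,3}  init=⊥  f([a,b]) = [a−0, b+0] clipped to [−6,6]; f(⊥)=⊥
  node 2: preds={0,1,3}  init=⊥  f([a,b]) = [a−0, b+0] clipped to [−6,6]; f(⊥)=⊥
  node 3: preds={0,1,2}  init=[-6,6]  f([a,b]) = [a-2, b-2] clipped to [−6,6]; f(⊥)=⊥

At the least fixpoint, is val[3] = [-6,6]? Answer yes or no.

Worklist (6 pops):
  #1 pop 0: in=[-6,6] → [-6,4] (was ⊥); enqueue []
  #2 pop 1: in=[-6,6] → [-6,6] (was ⊥); enqueue [0]
  #3 pop 2: in=[-6,6] → [-6,6] (was ⊥); enqueue [1]
  #4 pop 3: in=[-6,6] → [-6,6] (no change)
  #5 pop 0: in=[-6,6] → [-6,4] (no change)
  #6 pop 1: in=[-6,6] → [-6,6] (no change)

Fixpoint:
  val[0] = [-6,4]
  val[1] = [-6,6]
  val[2] = [-6,6]
  val[3] = [-6,6]

yes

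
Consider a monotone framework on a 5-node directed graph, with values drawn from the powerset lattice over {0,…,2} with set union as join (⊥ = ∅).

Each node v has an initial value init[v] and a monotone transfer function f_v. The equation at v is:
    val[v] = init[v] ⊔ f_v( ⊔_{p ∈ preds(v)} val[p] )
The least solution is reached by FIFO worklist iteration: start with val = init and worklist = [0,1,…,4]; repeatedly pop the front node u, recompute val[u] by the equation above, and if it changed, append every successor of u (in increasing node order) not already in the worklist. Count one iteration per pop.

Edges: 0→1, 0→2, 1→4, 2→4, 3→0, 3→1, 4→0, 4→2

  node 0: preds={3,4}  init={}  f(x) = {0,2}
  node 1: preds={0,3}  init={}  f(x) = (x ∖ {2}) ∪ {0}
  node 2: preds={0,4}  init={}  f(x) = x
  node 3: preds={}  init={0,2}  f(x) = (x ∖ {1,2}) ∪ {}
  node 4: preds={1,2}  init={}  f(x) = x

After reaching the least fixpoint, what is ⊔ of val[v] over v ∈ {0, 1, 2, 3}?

Worklist (7 pops):
  #1 pop 0: in={0,2} → {0,2} (was {}); enqueue []
  #2 pop 1: in={0,2} → {0} (was {}); enqueue []
  #3 pop 2: in={0,2} → {0,2} (was {}); enqueue []
  #4 pop 3: in={} → {0,2} (no change)
  #5 pop 4: in={0,2} → {0,2} (was {}); enqueue [0,2]
  #6 pop 0: in={0,2} → {0,2} (no change)
  #7 pop 2: in={0,2} → {0,2} (no change)

Fixpoint:
  val[0] = {0,2}
  val[1] = {0}
  val[2] = {0,2}
  val[3] = {0,2}
  val[4] = {0,2}

{0,2}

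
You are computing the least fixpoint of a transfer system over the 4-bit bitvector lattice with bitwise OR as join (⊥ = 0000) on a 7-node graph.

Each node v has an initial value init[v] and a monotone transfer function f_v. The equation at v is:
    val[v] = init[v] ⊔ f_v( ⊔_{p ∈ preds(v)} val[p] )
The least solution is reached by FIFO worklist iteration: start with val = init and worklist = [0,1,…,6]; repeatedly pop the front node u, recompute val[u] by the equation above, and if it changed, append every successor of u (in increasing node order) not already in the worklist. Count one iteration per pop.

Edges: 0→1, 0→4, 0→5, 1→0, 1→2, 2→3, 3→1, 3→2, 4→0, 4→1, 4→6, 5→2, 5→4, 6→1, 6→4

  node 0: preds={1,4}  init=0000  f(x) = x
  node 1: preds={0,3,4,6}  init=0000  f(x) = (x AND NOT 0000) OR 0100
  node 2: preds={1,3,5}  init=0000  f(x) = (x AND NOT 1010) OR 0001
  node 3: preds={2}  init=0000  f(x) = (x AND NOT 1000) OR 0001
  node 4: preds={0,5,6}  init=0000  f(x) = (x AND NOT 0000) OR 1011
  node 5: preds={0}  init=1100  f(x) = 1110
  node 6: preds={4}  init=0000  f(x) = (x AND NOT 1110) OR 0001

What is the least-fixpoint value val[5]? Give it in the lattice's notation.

1110

Trace (13 dequeues):
  [1] u=0 | in 0000 | out 0000 | ==
  [2] u=1 | in 0000 | out 0100 | prev 0000 | push {0}
  [3] u=2 | in 1100 | out 0101 | prev 0000 | push {}
  [4] u=3 | in 0101 | out 0101 | prev 0000 | push {1,2}
  [5] u=4 | in 1100 | out 1111 | prev 0000 | push {}
  [6] u=5 | in 0000 | out 1110 | prev 1100 | push {4}
  [7] u=6 | in 1111 | out 0001 | prev 0000 | push {}
  [8] u=0 | in 1111 | out 1111 | prev 0000 | push {5}
  [9] u=1 | in 1111 | out 1111 | prev 0100 | push {0}
  [10] u=2 | in 1111 | out 0101 | ==
  [11] u=4 | in 1111 | out 1111 | ==
  [12] u=5 | in 1111 | out 1110 | ==
  [13] u=0 | in 1111 | out 1111 | ==

Converged values:
  [0] 1111
  [1] 1111
  [2] 0101
  [3] 0101
  [4] 1111
  [5] 1110
  [6] 0001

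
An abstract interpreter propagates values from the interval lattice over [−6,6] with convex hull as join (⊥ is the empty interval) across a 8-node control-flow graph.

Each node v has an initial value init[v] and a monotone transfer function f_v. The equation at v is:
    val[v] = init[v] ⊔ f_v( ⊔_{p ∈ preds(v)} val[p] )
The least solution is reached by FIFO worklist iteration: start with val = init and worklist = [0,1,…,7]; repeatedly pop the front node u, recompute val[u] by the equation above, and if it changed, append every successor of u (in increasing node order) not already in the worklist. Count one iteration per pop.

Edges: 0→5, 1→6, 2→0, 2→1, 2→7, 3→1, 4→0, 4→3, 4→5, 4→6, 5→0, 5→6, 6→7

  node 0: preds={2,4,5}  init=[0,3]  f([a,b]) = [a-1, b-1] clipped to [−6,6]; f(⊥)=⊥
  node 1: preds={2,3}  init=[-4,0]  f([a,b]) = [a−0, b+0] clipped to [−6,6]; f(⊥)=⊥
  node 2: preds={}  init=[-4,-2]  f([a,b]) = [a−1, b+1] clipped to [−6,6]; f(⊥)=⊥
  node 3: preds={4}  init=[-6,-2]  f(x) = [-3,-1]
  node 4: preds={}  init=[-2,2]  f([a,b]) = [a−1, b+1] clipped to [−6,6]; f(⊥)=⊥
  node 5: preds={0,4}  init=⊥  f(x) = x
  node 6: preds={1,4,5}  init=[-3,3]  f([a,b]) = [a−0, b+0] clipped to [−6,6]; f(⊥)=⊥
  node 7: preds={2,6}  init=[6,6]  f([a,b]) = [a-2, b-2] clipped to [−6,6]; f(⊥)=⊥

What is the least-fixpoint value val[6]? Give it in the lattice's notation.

Trace (13 dequeues):
  [1] u=0 | in [-4,2] | out [-5,3] | prev [0,3] | push {}
  [2] u=1 | in [-6,-2] | out [-6,0] | prev [-4,0] | push {}
  [3] u=2 | in ⊥ | out [-4,-2] | ==
  [4] u=3 | in [-2,2] | out [-6,-1] | prev [-6,-2] | push {1}
  [5] u=4 | in ⊥ | out [-2,2] | ==
  [6] u=5 | in [-5,3] | out [-5,3] | prev ⊥ | push {0}
  [7] u=6 | in [-6,3] | out [-6,3] | prev [-3,3] | push {}
  [8] u=7 | in [-6,3] | out [-6,6] | prev [6,6] | push {}
  [9] u=1 | in [-6,-1] | out [-6,0] | ==
  [10] u=0 | in [-5,3] | out [-6,3] | prev [-5,3] | push {5}
  [11] u=5 | in [-6,3] | out [-6,3] | prev [-5,3] | push {0,6}
  [12] u=0 | in [-6,3] | out [-6,3] | ==
  [13] u=6 | in [-6,3] | out [-6,3] | ==

Converged values:
  [0] [-6,3]
  [1] [-6,0]
  [2] [-4,-2]
  [3] [-6,-1]
  [4] [-2,2]
  [5] [-6,3]
  [6] [-6,3]
  [7] [-6,6]

[-6,3]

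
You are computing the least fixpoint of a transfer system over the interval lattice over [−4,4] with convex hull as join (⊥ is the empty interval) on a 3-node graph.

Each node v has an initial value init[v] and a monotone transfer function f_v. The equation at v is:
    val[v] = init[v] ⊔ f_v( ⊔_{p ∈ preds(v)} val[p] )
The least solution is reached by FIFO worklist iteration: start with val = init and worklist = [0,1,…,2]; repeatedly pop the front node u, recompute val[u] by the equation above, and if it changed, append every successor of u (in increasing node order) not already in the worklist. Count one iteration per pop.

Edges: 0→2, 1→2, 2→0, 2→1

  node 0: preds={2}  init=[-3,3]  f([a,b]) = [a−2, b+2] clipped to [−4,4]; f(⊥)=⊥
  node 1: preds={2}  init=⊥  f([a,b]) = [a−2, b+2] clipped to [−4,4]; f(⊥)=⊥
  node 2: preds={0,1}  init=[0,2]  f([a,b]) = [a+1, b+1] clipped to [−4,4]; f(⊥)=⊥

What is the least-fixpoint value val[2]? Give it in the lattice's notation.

[-3,4]

Trace (8 dequeues):
  [1] u=0 | in [0,2] | out [-3,4] | prev [-3,3] | push {}
  [2] u=1 | in [0,2] | out [-2,4] | prev ⊥ | push {}
  [3] u=2 | in [-3,4] | out [-2,4] | prev [0,2] | push {0,1}
  [4] u=0 | in [-2,4] | out [-4,4] | prev [-3,4] | push {2}
  [5] u=1 | in [-2,4] | out [-4,4] | prev [-2,4] | push {}
  [6] u=2 | in [-4,4] | out [-3,4] | prev [-2,4] | push {0,1}
  [7] u=0 | in [-3,4] | out [-4,4] | ==
  [8] u=1 | in [-3,4] | out [-4,4] | ==

Converged values:
  [0] [-4,4]
  [1] [-4,4]
  [2] [-3,4]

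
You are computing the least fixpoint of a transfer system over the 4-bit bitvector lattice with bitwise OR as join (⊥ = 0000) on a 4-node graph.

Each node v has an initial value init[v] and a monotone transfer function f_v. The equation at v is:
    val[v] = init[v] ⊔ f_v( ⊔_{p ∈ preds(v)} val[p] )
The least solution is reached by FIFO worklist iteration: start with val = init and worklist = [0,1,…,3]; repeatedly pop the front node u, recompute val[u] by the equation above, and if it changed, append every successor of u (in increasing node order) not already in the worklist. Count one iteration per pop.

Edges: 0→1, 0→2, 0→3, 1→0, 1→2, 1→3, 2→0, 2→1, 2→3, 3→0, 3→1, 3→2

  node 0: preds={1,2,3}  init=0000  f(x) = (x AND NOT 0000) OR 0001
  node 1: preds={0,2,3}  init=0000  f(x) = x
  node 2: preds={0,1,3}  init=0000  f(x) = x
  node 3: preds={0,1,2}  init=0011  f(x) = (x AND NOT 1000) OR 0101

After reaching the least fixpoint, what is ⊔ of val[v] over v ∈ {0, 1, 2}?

0111

Trace (10 dequeues):
  [1] u=0 | in 0011 | out 0011 | prev 0000 | push {}
  [2] u=1 | in 0011 | out 0011 | prev 0000 | push {0}
  [3] u=2 | in 0011 | out 0011 | prev 0000 | push {1}
  [4] u=3 | in 0011 | out 0111 | prev 0011 | push {2}
  [5] u=0 | in 0111 | out 0111 | prev 0011 | push {3}
  [6] u=1 | in 0111 | out 0111 | prev 0011 | push {0}
  [7] u=2 | in 0111 | out 0111 | prev 0011 | push {1}
  [8] u=3 | in 0111 | out 0111 | ==
  [9] u=0 | in 0111 | out 0111 | ==
  [10] u=1 | in 0111 | out 0111 | ==

Converged values:
  [0] 0111
  [1] 0111
  [2] 0111
  [3] 0111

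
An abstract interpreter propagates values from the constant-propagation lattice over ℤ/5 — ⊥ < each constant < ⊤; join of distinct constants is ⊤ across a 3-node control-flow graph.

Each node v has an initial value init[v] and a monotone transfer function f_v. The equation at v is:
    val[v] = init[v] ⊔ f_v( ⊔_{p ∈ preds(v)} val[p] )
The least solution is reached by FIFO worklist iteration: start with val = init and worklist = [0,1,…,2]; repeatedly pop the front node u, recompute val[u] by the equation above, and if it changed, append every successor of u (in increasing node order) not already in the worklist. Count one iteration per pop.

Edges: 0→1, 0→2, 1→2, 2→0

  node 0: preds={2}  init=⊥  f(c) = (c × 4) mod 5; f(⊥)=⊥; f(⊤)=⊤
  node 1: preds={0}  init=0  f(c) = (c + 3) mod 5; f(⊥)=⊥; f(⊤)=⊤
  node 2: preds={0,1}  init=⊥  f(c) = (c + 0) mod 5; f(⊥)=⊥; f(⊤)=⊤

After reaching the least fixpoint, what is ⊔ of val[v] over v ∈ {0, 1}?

Iteration log — 9 steps:
  step 1. node 0  ⊔preds=⊥  new=⊥  stable
  step 2. node 1  ⊔preds=⊥  new=0  stable
  step 3. node 2  ⊔preds=0  new=0  old=⊥  +wl: 0
  step 4. node 0  ⊔preds=0  new=0  old=⊥  +wl: 1,2
  step 5. node 1  ⊔preds=0  new=⊤  old=0  +wl: 
  step 6. node 2  ⊔preds=⊤  new=⊤  old=0  +wl: 0
  step 7. node 0  ⊔preds=⊤  new=⊤  old=0  +wl: 1,2
  step 8. node 1  ⊔preds=⊤  new=⊤  stable
  step 9. node 2  ⊔preds=⊤  new=⊤  stable

Least fixpoint reached:
  node 0: ⊤
  node 1: ⊤
  node 2: ⊤

⊤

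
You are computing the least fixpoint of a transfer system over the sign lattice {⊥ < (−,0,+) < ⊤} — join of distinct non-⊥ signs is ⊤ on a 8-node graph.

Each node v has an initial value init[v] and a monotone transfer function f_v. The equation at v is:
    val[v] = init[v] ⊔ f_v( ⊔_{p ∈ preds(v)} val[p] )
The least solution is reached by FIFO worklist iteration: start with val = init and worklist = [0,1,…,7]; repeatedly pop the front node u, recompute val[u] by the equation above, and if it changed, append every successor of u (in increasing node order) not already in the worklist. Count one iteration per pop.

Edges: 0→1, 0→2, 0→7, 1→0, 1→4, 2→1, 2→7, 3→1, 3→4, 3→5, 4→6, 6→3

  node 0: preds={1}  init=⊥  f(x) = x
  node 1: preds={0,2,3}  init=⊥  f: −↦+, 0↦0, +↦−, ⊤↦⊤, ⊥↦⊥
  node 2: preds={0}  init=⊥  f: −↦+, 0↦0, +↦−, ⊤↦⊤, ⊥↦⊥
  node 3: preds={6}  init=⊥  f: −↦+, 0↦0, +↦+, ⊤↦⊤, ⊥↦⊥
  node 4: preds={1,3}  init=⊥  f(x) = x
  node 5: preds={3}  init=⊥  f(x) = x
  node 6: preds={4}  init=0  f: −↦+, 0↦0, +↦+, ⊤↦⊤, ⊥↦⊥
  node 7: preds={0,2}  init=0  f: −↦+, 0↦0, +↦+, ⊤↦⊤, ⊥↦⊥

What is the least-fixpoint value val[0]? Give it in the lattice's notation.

0

Iteration log — 15 steps:
  step 1. node 0  ⊔preds=⊥  new=⊥  stable
  step 2. node 1  ⊔preds=⊥  new=⊥  stable
  step 3. node 2  ⊔preds=⊥  new=⊥  stable
  step 4. node 3  ⊔preds=0  new=0  old=⊥  +wl: 1
  step 5. node 4  ⊔preds=0  new=0  old=⊥  +wl: 
  step 6. node 5  ⊔preds=0  new=0  old=⊥  +wl: 
  step 7. node 6  ⊔preds=0  new=0  stable
  step 8. node 7  ⊔preds=⊥  new=0  stable
  step 9. node 1  ⊔preds=0  new=0  old=⊥  +wl: 0,4
  step 10. node 0  ⊔preds=0  new=0  old=⊥  +wl: 1,2,7
  step 11. node 4  ⊔preds=0  new=0  stable
  step 12. node 1  ⊔preds=0  new=0  stable
  step 13. node 2  ⊔preds=0  new=0  old=⊥  +wl: 1
  step 14. node 7  ⊔preds=0  new=0  stable
  step 15. node 1  ⊔preds=0  new=0  stable

Least fixpoint reached:
  node 0: 0
  node 1: 0
  node 2: 0
  node 3: 0
  node 4: 0
  node 5: 0
  node 6: 0
  node 7: 0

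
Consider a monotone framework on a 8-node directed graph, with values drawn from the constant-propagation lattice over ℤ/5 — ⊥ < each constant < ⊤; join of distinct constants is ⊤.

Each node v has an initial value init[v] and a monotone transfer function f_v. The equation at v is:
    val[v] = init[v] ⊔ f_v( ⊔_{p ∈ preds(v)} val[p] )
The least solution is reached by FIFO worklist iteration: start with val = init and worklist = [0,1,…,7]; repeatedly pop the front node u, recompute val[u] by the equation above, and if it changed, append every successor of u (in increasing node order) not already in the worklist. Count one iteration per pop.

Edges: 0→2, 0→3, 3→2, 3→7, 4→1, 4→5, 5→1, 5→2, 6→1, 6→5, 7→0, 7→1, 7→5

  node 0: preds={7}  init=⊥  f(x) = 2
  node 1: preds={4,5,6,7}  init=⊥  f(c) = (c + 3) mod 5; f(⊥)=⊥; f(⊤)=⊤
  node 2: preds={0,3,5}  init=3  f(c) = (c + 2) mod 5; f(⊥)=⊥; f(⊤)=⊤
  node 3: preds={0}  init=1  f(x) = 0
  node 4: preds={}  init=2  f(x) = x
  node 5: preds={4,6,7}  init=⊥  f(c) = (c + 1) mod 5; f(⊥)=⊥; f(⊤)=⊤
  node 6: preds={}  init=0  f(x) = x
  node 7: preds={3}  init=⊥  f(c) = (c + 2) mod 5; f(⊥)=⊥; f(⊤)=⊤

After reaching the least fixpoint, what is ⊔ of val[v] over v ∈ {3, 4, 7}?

⊤

Worklist (12 pops):
  #1 pop 0: in=⊥ → 2 (was ⊥); enqueue []
  #2 pop 1: in=⊤ → ⊤ (was ⊥); enqueue []
  #3 pop 2: in=⊤ → ⊤ (was 3); enqueue []
  #4 pop 3: in=2 → ⊤ (was 1); enqueue [2]
  #5 pop 4: in=⊥ → 2 (no change)
  #6 pop 5: in=⊤ → ⊤ (was ⊥); enqueue [1]
  #7 pop 6: in=⊥ → 0 (no change)
  #8 pop 7: in=⊤ → ⊤ (was ⊥); enqueue [0,5]
  #9 pop 2: in=⊤ → ⊤ (no change)
  #10 pop 1: in=⊤ → ⊤ (no change)
  #11 pop 0: in=⊤ → 2 (no change)
  #12 pop 5: in=⊤ → ⊤ (no change)

Fixpoint:
  val[0] = 2
  val[1] = ⊤
  val[2] = ⊤
  val[3] = ⊤
  val[4] = 2
  val[5] = ⊤
  val[6] = 0
  val[7] = ⊤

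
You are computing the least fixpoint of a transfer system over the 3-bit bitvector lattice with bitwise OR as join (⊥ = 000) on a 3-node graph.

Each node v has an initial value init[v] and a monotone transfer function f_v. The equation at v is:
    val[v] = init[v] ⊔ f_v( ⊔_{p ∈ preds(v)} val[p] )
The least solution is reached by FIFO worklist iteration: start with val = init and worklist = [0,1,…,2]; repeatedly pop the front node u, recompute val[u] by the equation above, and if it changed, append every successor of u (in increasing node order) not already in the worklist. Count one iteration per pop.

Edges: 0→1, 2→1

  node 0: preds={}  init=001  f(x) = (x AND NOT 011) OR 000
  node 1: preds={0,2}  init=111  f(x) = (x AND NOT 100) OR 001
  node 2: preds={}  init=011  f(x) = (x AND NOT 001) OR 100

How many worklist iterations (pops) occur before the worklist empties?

4

Trace (4 dequeues):
  [1] u=0 | in 000 | out 001 | ==
  [2] u=1 | in 011 | out 111 | ==
  [3] u=2 | in 000 | out 111 | prev 011 | push {1}
  [4] u=1 | in 111 | out 111 | ==

Converged values:
  [0] 001
  [1] 111
  [2] 111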